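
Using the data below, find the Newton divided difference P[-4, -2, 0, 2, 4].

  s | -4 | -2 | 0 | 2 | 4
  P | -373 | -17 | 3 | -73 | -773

-2

P[-4,-2] = (-17 - (-373)) / (-2 - (-4)) = 178
P[-2,0] = (3 - (-17)) / (0 - (-2)) = 10
P[0,2] = (-73 - 3) / (2 - 0) = -38
P[2,4] = (-773 - (-73)) / (4 - 2) = -350
P[-4,-2,0] = (10 - 178) / (0 - (-4)) = -42
P[-2,0,2] = (-38 - 10) / (2 - (-2)) = -12
P[0,2,4] = (-350 - (-38)) / (4 - 0) = -78
P[-4,-2,0,2] = (-12 - (-42)) / (2 - (-4)) = 5
P[-2,0,2,4] = (-78 - (-12)) / (4 - (-2)) = -11
P[-4,-2,0,2,4] = (-11 - 5) / (4 - (-4)) = -2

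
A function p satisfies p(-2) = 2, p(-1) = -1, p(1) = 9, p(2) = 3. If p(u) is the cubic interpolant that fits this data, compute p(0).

9/2

L_0(0) = (1)·(-1)·(-2)/[(-1)·(-3)·(-4)] = -1/6
L_1(0) = (2)·(-1)·(-2)/[(1)·(-2)·(-3)] = 2/3
L_2(0) = (2)·(1)·(-2)/[(3)·(2)·(-1)] = 2/3
L_3(0) = (2)·(1)·(-1)/[(4)·(3)·(1)] = -1/6
Sum: 2·(-1/6) + (-1)·(2/3) + 9·(2/3) + 3·(-1/6) = 9/2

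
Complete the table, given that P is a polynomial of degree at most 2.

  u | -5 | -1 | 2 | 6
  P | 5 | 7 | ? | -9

The 3 known values determine P uniquely (degree ≤ 2).
Evaluate each Lagrange basis at u = 2:
L_0(2) = (3)·(-4)/[(-4)·(-11)] = -3/11
L_1(2) = (7)·(-4)/[(4)·(-7)] = 1
L_2(2) = (7)·(3)/[(11)·(7)] = 3/11
Sum: 5·(-3/11) + 7·(1) + (-9)·(3/11) = 35/11

35/11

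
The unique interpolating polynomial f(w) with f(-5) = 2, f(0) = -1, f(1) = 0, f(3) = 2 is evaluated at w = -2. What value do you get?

Using Newton's divided-difference form:
f[-5,0] = (-1 - 2) / (0 - (-5)) = -3/5
f[0,1] = (0 - (-1)) / (1 - 0) = 1
f[1,3] = (2 - 0) / (3 - 1) = 1
f[-5,0,1] = (1 - (-3/5)) / (1 - (-5)) = 4/15
f[0,1,3] = (1 - 1) / (3 - 0) = 0
f[-5,0,1,3] = (0 - 4/15) / (3 - (-5)) = -1/30
f(-2) = 2 + (-3/5)·(3) + (4/15)·(3)·(-2) + (-1/30)·(3)·(-2)·(-3) = -2

-2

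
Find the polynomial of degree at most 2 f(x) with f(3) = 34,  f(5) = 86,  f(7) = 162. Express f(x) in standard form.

f(x) = 3x^2 + 2x + 1

Build the Lagrange basis polynomials:
L_0(x) = (x - 5)(x - 7) / [8] = (1/8)x^2 - (3/2)x + 35/8
L_1(x) = (x - 3)(x - 7) / [-4] = -(1/4)x^2 + (5/2)x - 21/4
L_2(x) = (x - 3)(x - 5) / [8] = (1/8)x^2 - x + 15/8
f(x) = 34·L_0 + 86·L_1 + 162·L_2
  34·L_0(x) = (17/4)x^2 - 51x + 595/4
  86·L_1(x) = -(43/2)x^2 + 215x - 903/2
  162·L_2(x) = (81/4)x^2 - 162x + 1215/4
Adding term by term: 3x^2 + 2x + 1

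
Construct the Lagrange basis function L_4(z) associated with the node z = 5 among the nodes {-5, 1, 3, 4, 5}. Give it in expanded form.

L_4(z) = (1/80)z^4 - (3/80)z^3 - (21/80)z^2 + (83/80)z - 3/4

L_4(z) = (z + 5)(z - 1)(z - 3)(z - 4) / [(10)·(4)·(2)·(1)]
       = (z^4 - 3z^3 - 21z^2 + 83z - 60) / (80)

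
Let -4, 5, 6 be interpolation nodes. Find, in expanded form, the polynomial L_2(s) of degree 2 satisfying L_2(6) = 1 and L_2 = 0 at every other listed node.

L_2(s) = (1/10)s^2 - (1/10)s - 2

L_2(s) = (s + 4)(s - 5) / [(10)·(1)]
       = (s^2 - s - 20) / (10)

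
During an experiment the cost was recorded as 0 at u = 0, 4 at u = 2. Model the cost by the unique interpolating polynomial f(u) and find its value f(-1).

-2

Evaluate each Lagrange basis at u = -1:
L_0(-1) = (-3)/[(-2)] = 3/2
L_1(-1) = (-1)/[(2)] = -1/2
Sum: 0 + 4·(-1/2) = -2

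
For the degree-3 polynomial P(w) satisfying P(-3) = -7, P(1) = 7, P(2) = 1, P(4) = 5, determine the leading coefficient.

The leading coefficient equals the top divided difference P[-3,1,2,4].
P[-3,1] = (7 - (-7)) / (1 - (-3)) = 7/2
P[1,2] = (1 - 7) / (2 - 1) = -6
P[2,4] = (5 - 1) / (4 - 2) = 2
P[-3,1,2] = (-6 - 7/2) / (2 - (-3)) = -19/10
P[1,2,4] = (2 - (-6)) / (4 - 1) = 8/3
P[-3,1,2,4] = (8/3 - (-19/10)) / (4 - (-3)) = 137/210

137/210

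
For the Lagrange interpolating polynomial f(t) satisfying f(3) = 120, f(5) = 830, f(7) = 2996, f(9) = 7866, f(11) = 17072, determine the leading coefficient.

1

L_0(t) = (t - 5)(t - 7)(t - 9)(t - 11) / [384] = (1/384)t^4 - (1/12)t^3 + (187/192)t^2 - (59/12)t + 1155/128
L_1(t) = (t - 3)(t - 7)(t - 9)(t - 11) / [-96] = -(1/96)t^4 + (5/16)t^3 - (10/3)t^2 + (235/16)t - 693/32
L_2(t) = (t - 3)(t - 5)(t - 9)(t - 11) / [64] = (1/64)t^4 - (7/16)t^3 + (137/32)t^2 - (273/16)t + 1485/64
L_3(t) = (t - 3)(t - 5)(t - 7)(t - 11) / [-96] = -(1/96)t^4 + (13/48)t^3 - (59/24)t^2 + (443/48)t - 385/32
L_4(t) = (t - 3)(t - 5)(t - 7)(t - 9) / [384] = (1/384)t^4 - (1/16)t^3 + (103/192)t^2 - (31/16)t + 315/128
f(t) = 120·L_0 + 830·L_1 + 2996·L_2 + 7866·L_3 + 17072·L_4
Only the coefficient of t^4 is needed; take it from each L_i and combine:
120·(1/384) + 830·(-1/96) + 2996·(1/64) + 7866·(-1/96) + 17072·(1/384) = 1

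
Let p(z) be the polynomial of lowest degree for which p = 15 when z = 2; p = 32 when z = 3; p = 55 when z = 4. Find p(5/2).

91/4

Evaluate each Lagrange basis at z = 5/2:
L_0(5/2) = (-1/2)·(-3/2)/[(-1)·(-2)] = 3/8
L_1(5/2) = (1/2)·(-3/2)/[(1)·(-1)] = 3/4
L_2(5/2) = (1/2)·(-1/2)/[(2)·(1)] = -1/8
Sum: 15·(3/8) + 32·(3/4) + 55·(-1/8) = 91/4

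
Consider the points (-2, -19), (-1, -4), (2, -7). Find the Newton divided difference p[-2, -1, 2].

-4

p[-2,-1] = (-4 - (-19)) / (-1 - (-2)) = 15
p[-1,2] = (-7 - (-4)) / (2 - (-1)) = -1
p[-2,-1,2] = (-1 - 15) / (2 - (-2)) = -4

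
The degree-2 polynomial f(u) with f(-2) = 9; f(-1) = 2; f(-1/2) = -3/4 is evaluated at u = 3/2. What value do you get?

Using Newton's divided-difference form:
f[-2,-1] = (2 - 9) / (-1 - (-2)) = -7
f[-1,-1/2] = (-3/4 - 2) / (-1/2 - (-1)) = -11/2
f[-2,-1,-1/2] = (-11/2 - (-7)) / (-1/2 - (-2)) = 1
f(3/2) = 9 + (-7)·(7/2) + 1·(7/2)·(5/2) = -27/4

-27/4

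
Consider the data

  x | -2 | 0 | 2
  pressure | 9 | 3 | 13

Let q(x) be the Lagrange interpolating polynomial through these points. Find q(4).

Evaluate each Lagrange basis at x = 4:
L_0(4) = (4)·(2)/[(-2)·(-4)] = 1
L_1(4) = (6)·(2)/[(2)·(-2)] = -3
L_2(4) = (6)·(4)/[(4)·(2)] = 3
Sum: 9·(1) + 3·(-3) + 13·(3) = 39

39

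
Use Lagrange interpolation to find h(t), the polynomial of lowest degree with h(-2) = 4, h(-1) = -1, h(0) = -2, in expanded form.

Build the Lagrange basis polynomials:
L_0(t) = (t + 1)t / [2] = (1/2)t^2 + (1/2)t
L_1(t) = (t + 2)t / [-1] = -t^2 - 2t
L_2(t) = (t + 2)(t + 1) / [2] = (1/2)t^2 + (3/2)t + 1
h(t) = 4·L_0 + (-1)·L_1 + (-2)·L_2
  4·L_0(t) = 2t^2 + 2t
  (-1)·L_1(t) = t^2 + 2t
  (-2)·L_2(t) = -t^2 - 3t - 2
Adding term by term: 2t^2 + t - 2

h(t) = 2t^2 + t - 2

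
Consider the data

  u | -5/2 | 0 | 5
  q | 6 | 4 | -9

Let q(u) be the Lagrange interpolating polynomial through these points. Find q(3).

-59/25

Evaluate each Lagrange basis at u = 3:
L_0(3) = (3)·(-2)/[(-5/2)·(-15/2)] = -8/25
L_1(3) = (11/2)·(-2)/[(5/2)·(-5)] = 22/25
L_2(3) = (11/2)·(3)/[(15/2)·(5)] = 11/25
Sum: 6·(-8/25) + 4·(22/25) + (-9)·(11/25) = -59/25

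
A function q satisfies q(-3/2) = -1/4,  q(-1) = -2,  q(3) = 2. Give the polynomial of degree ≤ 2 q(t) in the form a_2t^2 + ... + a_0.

q(t) = t^2 - t - 4

L_0(t) = (t + 1)(t - 3) / [9/4] = (4/9)t^2 - (8/9)t - 4/3
L_1(t) = (t + 3/2)(t - 3) / [-2] = -(1/2)t^2 + (3/4)t + 9/4
L_2(t) = (t + 3/2)(t + 1) / [18] = (1/18)t^2 + (5/36)t + 1/12
q(t) = (-1/4)·L_0 + (-2)·L_1 + 2·L_2
  (-1/4)·L_0(t) = -(1/9)t^2 + (2/9)t + 1/3
  (-2)·L_1(t) = t^2 - (3/2)t - 9/2
  2·L_2(t) = (1/9)t^2 + (5/18)t + 1/6
Adding term by term: t^2 - t - 4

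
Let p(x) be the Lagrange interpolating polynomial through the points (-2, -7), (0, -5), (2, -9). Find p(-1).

-21/4

L_0(-1) = (-1)·(-3)/[(-2)·(-4)] = 3/8
L_1(-1) = (1)·(-3)/[(2)·(-2)] = 3/4
L_2(-1) = (1)·(-1)/[(4)·(2)] = -1/8
Sum: (-7)·(3/8) + (-5)·(3/4) + (-9)·(-1/8) = -21/4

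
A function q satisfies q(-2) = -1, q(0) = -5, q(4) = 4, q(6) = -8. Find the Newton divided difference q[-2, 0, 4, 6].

q[-2,0] = (-5 - (-1)) / (0 - (-2)) = -2
q[0,4] = (4 - (-5)) / (4 - 0) = 9/4
q[4,6] = (-8 - 4) / (6 - 4) = -6
q[-2,0,4] = (9/4 - (-2)) / (4 - (-2)) = 17/24
q[0,4,6] = (-6 - 9/4) / (6 - 0) = -11/8
q[-2,0,4,6] = (-11/8 - 17/24) / (6 - (-2)) = -25/96

-25/96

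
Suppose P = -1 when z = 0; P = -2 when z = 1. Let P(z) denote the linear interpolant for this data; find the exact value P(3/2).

-5/2

L_0(3/2) = (1/2)/[(-1)] = -1/2
L_1(3/2) = (3/2)/[(1)] = 3/2
Sum: (-1)·(-1/2) + (-2)·(3/2) = -5/2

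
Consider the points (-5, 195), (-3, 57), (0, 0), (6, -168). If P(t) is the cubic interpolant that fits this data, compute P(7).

-273

Evaluate each Lagrange basis at t = 7:
L_0(7) = (10)·(7)·(1)/[(-2)·(-5)·(-11)] = -7/11
L_1(7) = (12)·(7)·(1)/[(2)·(-3)·(-9)] = 14/9
L_2(7) = (12)·(10)·(1)/[(5)·(3)·(-6)] = -4/3
L_3(7) = (12)·(10)·(7)/[(11)·(9)·(6)] = 140/99
Sum: 195·(-7/11) + 57·(14/9) + 0 + (-168)·(140/99) = -273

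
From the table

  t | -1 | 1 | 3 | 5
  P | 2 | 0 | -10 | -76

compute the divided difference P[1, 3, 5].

P[1,3] = (-10 - 0) / (3 - 1) = -5
P[3,5] = (-76 - (-10)) / (5 - 3) = -33
P[1,3,5] = (-33 - (-5)) / (5 - 1) = -7

-7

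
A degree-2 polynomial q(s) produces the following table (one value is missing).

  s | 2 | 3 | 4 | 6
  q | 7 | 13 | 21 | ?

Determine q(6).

43

The 3 known values determine q uniquely (degree ≤ 2).
L_0(6) = (3)·(2)/[(-1)·(-2)] = 3
L_1(6) = (4)·(2)/[(1)·(-1)] = -8
L_2(6) = (4)·(3)/[(2)·(1)] = 6
Sum: 7·(3) + 13·(-8) + 21·(6) = 43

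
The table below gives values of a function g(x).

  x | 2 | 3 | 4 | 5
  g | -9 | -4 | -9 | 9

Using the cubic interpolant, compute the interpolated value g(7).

246

L_0(7) = (4)·(3)·(2)/[(-1)·(-2)·(-3)] = -4
L_1(7) = (5)·(3)·(2)/[(1)·(-1)·(-2)] = 15
L_2(7) = (5)·(4)·(2)/[(2)·(1)·(-1)] = -20
L_3(7) = (5)·(4)·(3)/[(3)·(2)·(1)] = 10
Sum: (-9)·(-4) + (-4)·(15) + (-9)·(-20) + 9·(10) = 246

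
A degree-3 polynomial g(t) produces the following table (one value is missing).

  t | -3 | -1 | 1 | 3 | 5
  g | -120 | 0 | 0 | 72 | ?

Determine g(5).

408

The 4 known values determine g uniquely (degree ≤ 3).
Evaluate each Lagrange basis at t = 5:
L_0(5) = (6)·(4)·(2)/[(-2)·(-4)·(-6)] = -1
L_1(5) = (8)·(4)·(2)/[(2)·(-2)·(-4)] = 4
L_2(5) = (8)·(6)·(2)/[(4)·(2)·(-2)] = -6
L_3(5) = (8)·(6)·(4)/[(6)·(4)·(2)] = 4
Sum: (-120)·(-1) + 0 + 0 + 72·(4) = 408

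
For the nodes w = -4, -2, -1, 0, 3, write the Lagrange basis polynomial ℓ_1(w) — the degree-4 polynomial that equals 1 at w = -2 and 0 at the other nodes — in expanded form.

ℓ_1(w) = (w + 4)(w + 1)w(w - 3) / [(2)·(-1)·(-2)·(-5)]
       = (w^4 + 2w^3 - 11w^2 - 12w) / (-20)

ℓ_1(w) = -(1/20)w^4 - (1/10)w^3 + (11/20)w^2 + (3/5)w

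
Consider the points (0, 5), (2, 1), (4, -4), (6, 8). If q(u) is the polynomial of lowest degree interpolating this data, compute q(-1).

Using Newton's divided-difference form:
q[0,2] = (1 - 5) / (2 - 0) = -2
q[2,4] = (-4 - 1) / (4 - 2) = -5/2
q[4,6] = (8 - (-4)) / (6 - 4) = 6
q[0,2,4] = (-5/2 - (-2)) / (4 - 0) = -1/8
q[2,4,6] = (6 - (-5/2)) / (6 - 2) = 17/8
q[0,2,4,6] = (17/8 - (-1/8)) / (6 - 0) = 3/8
q(-1) = 5 + (-2)·(-1) + (-1/8)·(-1)·(-3) + (3/8)·(-1)·(-3)·(-5) = 1

1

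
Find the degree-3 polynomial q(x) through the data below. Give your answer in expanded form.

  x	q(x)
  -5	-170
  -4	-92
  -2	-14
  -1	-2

Build the Lagrange basis polynomials:
L_0(x) = (x + 4)(x + 2)(x + 1) / [-12] = -(1/12)x^3 - (7/12)x^2 - (7/6)x - 2/3
L_1(x) = (x + 5)(x + 2)(x + 1) / [6] = (1/6)x^3 + (4/3)x^2 + (17/6)x + 5/3
L_2(x) = (x + 5)(x + 4)(x + 1) / [-6] = -(1/6)x^3 - (5/3)x^2 - (29/6)x - 10/3
L_3(x) = (x + 5)(x + 4)(x + 2) / [12] = (1/12)x^3 + (11/12)x^2 + (19/6)x + 10/3
q(x) = (-170)·L_0 + (-92)·L_1 + (-14)·L_2 + (-2)·L_3
  (-170)·L_0(x) = (85/6)x^3 + (595/6)x^2 + (595/3)x + 340/3
  (-92)·L_1(x) = -(46/3)x^3 - (368/3)x^2 - (782/3)x - 460/3
  (-14)·L_2(x) = (7/3)x^3 + (70/3)x^2 + (203/3)x + 140/3
  (-2)·L_3(x) = -(1/6)x^3 - (11/6)x^2 - (19/3)x - 20/3
Adding term by term: x^3 - 2x^2 - x

q(x) = x^3 - 2x^2 - x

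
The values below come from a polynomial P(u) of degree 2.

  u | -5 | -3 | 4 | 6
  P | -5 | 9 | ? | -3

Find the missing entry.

The 3 known values determine P uniquely (degree ≤ 2).
L_0(4) = (7)·(-2)/[(-2)·(-11)] = -7/11
L_1(4) = (9)·(-2)/[(2)·(-9)] = 1
L_2(4) = (9)·(7)/[(11)·(9)] = 7/11
Sum: (-5)·(-7/11) + 9·(1) + (-3)·(7/11) = 113/11

113/11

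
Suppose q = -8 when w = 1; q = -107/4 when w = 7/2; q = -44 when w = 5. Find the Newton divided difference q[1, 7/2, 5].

q[1,7/2] = (-107/4 - (-8)) / (7/2 - 1) = -15/2
q[7/2,5] = (-44 - (-107/4)) / (5 - 7/2) = -23/2
q[1,7/2,5] = (-23/2 - (-15/2)) / (5 - 1) = -1

-1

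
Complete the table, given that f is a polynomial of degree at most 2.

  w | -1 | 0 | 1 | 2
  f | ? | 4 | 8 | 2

-10

The 3 known values determine f uniquely (degree ≤ 2).
Evaluate each Lagrange basis at w = -1:
L_0(-1) = (-2)·(-3)/[(-1)·(-2)] = 3
L_1(-1) = (-1)·(-3)/[(1)·(-1)] = -3
L_2(-1) = (-1)·(-2)/[(2)·(1)] = 1
Sum: 4·(3) + 8·(-3) + 2·(1) = -10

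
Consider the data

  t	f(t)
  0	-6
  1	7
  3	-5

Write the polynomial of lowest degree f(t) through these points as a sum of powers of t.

f(t) = -(19/3)t^2 + (58/3)t - 6

L_0(t) = (t - 1)(t - 3) / [3] = (1/3)t^2 - (4/3)t + 1
L_1(t) = t(t - 3) / [-2] = -(1/2)t^2 + (3/2)t
L_2(t) = t(t - 1) / [6] = (1/6)t^2 - (1/6)t
f(t) = (-6)·L_0 + 7·L_1 + (-5)·L_2
  (-6)·L_0(t) = -2t^2 + 8t - 6
  7·L_1(t) = -(7/2)t^2 + (21/2)t
  (-5)·L_2(t) = -(5/6)t^2 + (5/6)t
Adding term by term: -(19/3)t^2 + (58/3)t - 6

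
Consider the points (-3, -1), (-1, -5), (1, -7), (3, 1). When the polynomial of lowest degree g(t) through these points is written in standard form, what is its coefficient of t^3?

1/6

The leading coefficient equals the top divided difference g[-3,-1,1,3].
g[-3,-1] = (-5 - (-1)) / (-1 - (-3)) = -2
g[-1,1] = (-7 - (-5)) / (1 - (-1)) = -1
g[1,3] = (1 - (-7)) / (3 - 1) = 4
g[-3,-1,1] = (-1 - (-2)) / (1 - (-3)) = 1/4
g[-1,1,3] = (4 - (-1)) / (3 - (-1)) = 5/4
g[-3,-1,1,3] = (5/4 - 1/4) / (3 - (-3)) = 1/6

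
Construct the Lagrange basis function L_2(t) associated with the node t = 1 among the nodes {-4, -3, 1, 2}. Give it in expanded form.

L_2(t) = (t + 4)(t + 3)(t - 2) / [(5)·(4)·(-1)]
       = (t^3 + 5t^2 - 2t - 24) / (-20)

L_2(t) = -(1/20)t^3 - (1/4)t^2 + (1/10)t + 6/5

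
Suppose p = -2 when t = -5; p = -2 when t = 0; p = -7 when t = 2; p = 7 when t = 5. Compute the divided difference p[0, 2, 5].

43/30

p[0,2] = (-7 - (-2)) / (2 - 0) = -5/2
p[2,5] = (7 - (-7)) / (5 - 2) = 14/3
p[0,2,5] = (14/3 - (-5/2)) / (5 - 0) = 43/30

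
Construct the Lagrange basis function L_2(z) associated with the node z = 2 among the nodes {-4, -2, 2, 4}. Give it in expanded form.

L_2(z) = (z + 4)(z + 2)(z - 4) / [(6)·(4)·(-2)]
       = (z^3 + 2z^2 - 16z - 32) / (-48)

L_2(z) = -(1/48)z^3 - (1/24)z^2 + (1/3)z + 2/3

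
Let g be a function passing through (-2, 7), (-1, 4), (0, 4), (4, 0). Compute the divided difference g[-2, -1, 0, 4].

-17/60

g[-2,-1] = (4 - 7) / (-1 - (-2)) = -3
g[-1,0] = (4 - 4) / (0 - (-1)) = 0
g[0,4] = (0 - 4) / (4 - 0) = -1
g[-2,-1,0] = (0 - (-3)) / (0 - (-2)) = 3/2
g[-1,0,4] = (-1 - 0) / (4 - (-1)) = -1/5
g[-2,-1,0,4] = (-1/5 - 3/2) / (4 - (-2)) = -17/60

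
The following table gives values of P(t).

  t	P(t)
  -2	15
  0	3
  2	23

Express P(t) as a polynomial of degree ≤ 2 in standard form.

L_0(t) = t(t - 2) / [8] = (1/8)t^2 - (1/4)t
L_1(t) = (t + 2)(t - 2) / [-4] = -(1/4)t^2 + 1
L_2(t) = (t + 2)t / [8] = (1/8)t^2 + (1/4)t
P(t) = 15·L_0 + 3·L_1 + 23·L_2
  15·L_0(t) = (15/8)t^2 - (15/4)t
  3·L_1(t) = -(3/4)t^2 + 3
  23·L_2(t) = (23/8)t^2 + (23/4)t
Adding term by term: 4t^2 + 2t + 3

P(t) = 4t^2 + 2t + 3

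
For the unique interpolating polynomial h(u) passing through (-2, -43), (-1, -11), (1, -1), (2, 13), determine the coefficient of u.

Build the Lagrange basis polynomials:
L_0(u) = (u + 1)(u - 1)(u - 2) / [-12] = -(1/12)u^3 + (1/6)u^2 + (1/12)u - 1/6
L_1(u) = (u + 2)(u - 1)(u - 2) / [6] = (1/6)u^3 - (1/6)u^2 - (2/3)u + 2/3
L_2(u) = (u + 2)(u + 1)(u - 2) / [-6] = -(1/6)u^3 - (1/6)u^2 + (2/3)u + 2/3
L_3(u) = (u + 2)(u + 1)(u - 1) / [12] = (1/12)u^3 + (1/6)u^2 - (1/12)u - 1/6
h(u) = (-43)·L_0 + (-11)·L_1 + (-1)·L_2 + 13·L_3
Only the coefficient of u is needed; take it from each L_i and combine:
(-43)·(1/12) + (-11)·(-2/3) + (-1)·(2/3) + 13·(-1/12) = 2

2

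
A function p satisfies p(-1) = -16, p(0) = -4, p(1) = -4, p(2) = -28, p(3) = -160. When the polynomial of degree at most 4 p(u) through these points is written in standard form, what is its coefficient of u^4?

-3

The leading coefficient equals the top divided difference p[-1,0,1,2,3].
p[-1,0] = (-4 - (-16)) / (0 - (-1)) = 12
p[0,1] = (-4 - (-4)) / (1 - 0) = 0
p[1,2] = (-28 - (-4)) / (2 - 1) = -24
p[2,3] = (-160 - (-28)) / (3 - 2) = -132
p[-1,0,1] = (0 - 12) / (1 - (-1)) = -6
p[0,1,2] = (-24 - 0) / (2 - 0) = -12
p[1,2,3] = (-132 - (-24)) / (3 - 1) = -54
p[-1,0,1,2] = (-12 - (-6)) / (2 - (-1)) = -2
p[0,1,2,3] = (-54 - (-12)) / (3 - 0) = -14
p[-1,0,1,2,3] = (-14 - (-2)) / (3 - (-1)) = -3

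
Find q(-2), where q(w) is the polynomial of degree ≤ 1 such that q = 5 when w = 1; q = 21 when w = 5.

L_0(-2) = (-7)/[(-4)] = 7/4
L_1(-2) = (-3)/[(4)] = -3/4
Sum: 5·(7/4) + 21·(-3/4) = -7

-7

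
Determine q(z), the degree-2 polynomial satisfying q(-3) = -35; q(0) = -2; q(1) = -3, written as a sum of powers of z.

L_0(z) = z(z - 1) / [12] = (1/12)z^2 - (1/12)z
L_1(z) = (z + 3)(z - 1) / [-3] = -(1/3)z^2 - (2/3)z + 1
L_2(z) = (z + 3)z / [4] = (1/4)z^2 + (3/4)z
q(z) = (-35)·L_0 + (-2)·L_1 + (-3)·L_2
  (-35)·L_0(z) = -(35/12)z^2 + (35/12)z
  (-2)·L_1(z) = (2/3)z^2 + (4/3)z - 2
  (-3)·L_2(z) = -(3/4)z^2 - (9/4)z
Adding term by term: -3z^2 + 2z - 2

q(z) = -3z^2 + 2z - 2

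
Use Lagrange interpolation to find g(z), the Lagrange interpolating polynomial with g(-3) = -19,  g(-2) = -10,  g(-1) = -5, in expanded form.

Build the Lagrange basis polynomials:
L_0(z) = (z + 2)(z + 1) / [2] = (1/2)z^2 + (3/2)z + 1
L_1(z) = (z + 3)(z + 1) / [-1] = -z^2 - 4z - 3
L_2(z) = (z + 3)(z + 2) / [2] = (1/2)z^2 + (5/2)z + 3
g(z) = (-19)·L_0 + (-10)·L_1 + (-5)·L_2
  (-19)·L_0(z) = -(19/2)z^2 - (57/2)z - 19
  (-10)·L_1(z) = 10z^2 + 40z + 30
  (-5)·L_2(z) = -(5/2)z^2 - (25/2)z - 15
Adding term by term: -2z^2 - z - 4

g(z) = -2z^2 - z - 4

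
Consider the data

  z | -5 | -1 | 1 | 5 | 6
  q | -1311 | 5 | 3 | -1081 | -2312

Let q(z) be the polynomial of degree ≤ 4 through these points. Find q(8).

Evaluate each Lagrange basis at z = 8:
L_0(8) = (9)·(7)·(3)·(2)/[(-4)·(-6)·(-10)·(-11)] = 63/440
L_1(8) = (13)·(7)·(3)·(2)/[(4)·(-2)·(-6)·(-7)] = -13/8
L_2(8) = (13)·(9)·(3)·(2)/[(6)·(2)·(-4)·(-5)] = 117/40
L_3(8) = (13)·(9)·(7)·(2)/[(10)·(6)·(4)·(-1)] = -273/40
L_4(8) = (13)·(9)·(7)·(3)/[(11)·(7)·(5)·(1)] = 351/55
Sum: (-1311)·(63/440) + 5·(-13/8) + 3·(117/40) + (-1081)·(-273/40) + (-2312)·(351/55) = -7564

-7564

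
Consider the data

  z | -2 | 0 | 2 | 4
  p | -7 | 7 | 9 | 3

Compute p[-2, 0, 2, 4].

1/12

p[-2,0] = (7 - (-7)) / (0 - (-2)) = 7
p[0,2] = (9 - 7) / (2 - 0) = 1
p[2,4] = (3 - 9) / (4 - 2) = -3
p[-2,0,2] = (1 - 7) / (2 - (-2)) = -3/2
p[0,2,4] = (-3 - 1) / (4 - 0) = -1
p[-2,0,2,4] = (-1 - (-3/2)) / (4 - (-2)) = 1/12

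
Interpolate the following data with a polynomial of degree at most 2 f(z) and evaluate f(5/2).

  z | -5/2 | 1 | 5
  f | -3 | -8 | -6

Evaluate each Lagrange basis at z = 5/2:
L_0(5/2) = (3/2)·(-5/2)/[(-7/2)·(-15/2)] = -1/7
L_1(5/2) = (5)·(-5/2)/[(7/2)·(-4)] = 25/28
L_2(5/2) = (5)·(3/2)/[(15/2)·(4)] = 1/4
Sum: (-3)·(-1/7) + (-8)·(25/28) + (-6)·(1/4) = -115/14

-115/14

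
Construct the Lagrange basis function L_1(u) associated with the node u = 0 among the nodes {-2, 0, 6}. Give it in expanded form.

L_1(u) = -(1/12)u^2 + (1/3)u + 1

L_1(u) = (u + 2)(u - 6) / [(2)·(-6)]
       = (u^2 - 4u - 12) / (-12)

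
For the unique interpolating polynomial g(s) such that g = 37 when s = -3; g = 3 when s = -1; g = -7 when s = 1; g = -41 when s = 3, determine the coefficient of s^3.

-1

Build the Lagrange basis polynomials:
L_0(s) = (s + 1)(s - 1)(s - 3) / [-48] = -(1/48)s^3 + (1/16)s^2 + (1/48)s - 1/16
L_1(s) = (s + 3)(s - 1)(s - 3) / [16] = (1/16)s^3 - (1/16)s^2 - (9/16)s + 9/16
L_2(s) = (s + 3)(s + 1)(s - 3) / [-16] = -(1/16)s^3 - (1/16)s^2 + (9/16)s + 9/16
L_3(s) = (s + 3)(s + 1)(s - 1) / [48] = (1/48)s^3 + (1/16)s^2 - (1/48)s - 1/16
g(s) = 37·L_0 + 3·L_1 + (-7)·L_2 + (-41)·L_3
Only the coefficient of s^3 is needed; take it from each L_i and combine:
37·(-1/48) + 3·(1/16) + (-7)·(-1/16) + (-41)·(1/48) = -1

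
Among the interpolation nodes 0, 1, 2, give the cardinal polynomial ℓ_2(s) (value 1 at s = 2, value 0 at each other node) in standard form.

ℓ_2(s) = (1/2)s^2 - (1/2)s

ℓ_2(s) = s(s - 1) / [(2)·(1)]
       = (s^2 - s) / (2)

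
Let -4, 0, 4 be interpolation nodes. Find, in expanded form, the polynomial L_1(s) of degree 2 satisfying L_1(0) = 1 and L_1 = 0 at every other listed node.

L_1(s) = -(1/16)s^2 + 1

L_1(s) = (s + 4)(s - 4) / [(4)·(-4)]
       = (s^2 - 16) / (-16)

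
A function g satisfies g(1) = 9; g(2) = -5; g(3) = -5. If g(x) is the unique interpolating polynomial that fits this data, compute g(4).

L_0(4) = (2)·(1)/[(-1)·(-2)] = 1
L_1(4) = (3)·(1)/[(1)·(-1)] = -3
L_2(4) = (3)·(2)/[(2)·(1)] = 3
Sum: 9·(1) + (-5)·(-3) + (-5)·(3) = 9

9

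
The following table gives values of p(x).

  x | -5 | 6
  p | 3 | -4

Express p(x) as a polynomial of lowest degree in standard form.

Build the Lagrange basis polynomials:
L_0(x) = (x - 6) / [-11] = -(1/11)x + 6/11
L_1(x) = (x + 5) / [11] = (1/11)x + 5/11
p(x) = 3·L_0 + (-4)·L_1
  3·L_0(x) = -(3/11)x + 18/11
  (-4)·L_1(x) = -(4/11)x - 20/11
Adding term by term: -(7/11)x - 2/11

p(x) = -(7/11)x - 2/11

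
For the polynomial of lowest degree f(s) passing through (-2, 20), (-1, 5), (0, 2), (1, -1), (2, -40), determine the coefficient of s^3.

Build the Lagrange basis polynomials:
L_0(s) = (s + 1)s(s - 1)(s - 2) / [24] = (1/24)s^4 - (1/12)s^3 - (1/24)s^2 + (1/12)s
L_1(s) = (s + 2)s(s - 1)(s - 2) / [-6] = -(1/6)s^4 + (1/6)s^3 + (2/3)s^2 - (2/3)s
L_2(s) = (s + 2)(s + 1)(s - 1)(s - 2) / [4] = (1/4)s^4 - (5/4)s^2 + 1
L_3(s) = (s + 2)(s + 1)s(s - 2) / [-6] = -(1/6)s^4 - (1/6)s^3 + (2/3)s^2 + (2/3)s
L_4(s) = (s + 2)(s + 1)s(s - 1) / [24] = (1/24)s^4 + (1/12)s^3 - (1/24)s^2 - (1/12)s
f(s) = 20·L_0 + 5·L_1 + 2·L_2 + (-1)·L_3 + (-40)·L_4
Only the coefficient of s^3 is needed; take it from each L_i and combine:
20·(-1/12) + 5·(1/6) + 2·(0) + (-1)·(-1/6) + (-40)·(1/12) = -4

-4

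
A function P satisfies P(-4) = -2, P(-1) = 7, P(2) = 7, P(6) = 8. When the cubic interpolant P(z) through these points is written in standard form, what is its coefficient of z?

5/28

Build the Lagrange basis polynomials:
L_0(z) = (z + 1)(z - 2)(z - 6) / [-180] = -(1/180)z^3 + (7/180)z^2 - (1/45)z - 1/15
L_1(z) = (z + 4)(z - 2)(z - 6) / [63] = (1/63)z^3 - (4/63)z^2 - (20/63)z + 16/21
L_2(z) = (z + 4)(z + 1)(z - 6) / [-72] = -(1/72)z^3 + (1/72)z^2 + (13/36)z + 1/3
L_3(z) = (z + 4)(z + 1)(z - 2) / [280] = (1/280)z^3 + (3/280)z^2 - (3/140)z - 1/35
P(z) = (-2)·L_0 + 7·L_1 + 7·L_2 + 8·L_3
Only the coefficient of z is needed; take it from each L_i and combine:
(-2)·(-1/45) + 7·(-20/63) + 7·(13/36) + 8·(-3/140) = 5/28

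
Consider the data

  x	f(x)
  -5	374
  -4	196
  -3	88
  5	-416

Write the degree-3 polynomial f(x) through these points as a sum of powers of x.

Build the Lagrange basis polynomials:
L_0(x) = (x + 4)(x + 3)(x - 5) / [-20] = -(1/20)x^3 - (1/10)x^2 + (23/20)x + 3
L_1(x) = (x + 5)(x + 3)(x - 5) / [9] = (1/9)x^3 + (1/3)x^2 - (25/9)x - 25/3
L_2(x) = (x + 5)(x + 4)(x - 5) / [-16] = -(1/16)x^3 - (1/4)x^2 + (25/16)x + 25/4
L_3(x) = (x + 5)(x + 4)(x + 3) / [720] = (1/720)x^3 + (1/60)x^2 + (47/720)x + 1/12
f(x) = 374·L_0 + 196·L_1 + 88·L_2 + (-416)·L_3
  374·L_0(x) = -(187/10)x^3 - (187/5)x^2 + (4301/10)x + 1122
  196·L_1(x) = (196/9)x^3 + (196/3)x^2 - (4900/9)x - 4900/3
  88·L_2(x) = -(11/2)x^3 - 22x^2 + (275/2)x + 550
  (-416)·L_3(x) = -(26/45)x^3 - (104/15)x^2 - (1222/45)x - 104/3
Adding term by term: -3x^3 - x^2 - 4x + 4

f(x) = -3x^3 - x^2 - 4x + 4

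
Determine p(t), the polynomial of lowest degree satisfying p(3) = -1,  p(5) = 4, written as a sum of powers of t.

p(t) = (5/2)t - 17/2

Build the Lagrange basis polynomials:
L_0(t) = (t - 5) / [-2] = -(1/2)t + 5/2
L_1(t) = (t - 3) / [2] = (1/2)t - 3/2
p(t) = (-1)·L_0 + 4·L_1
  (-1)·L_0(t) = (1/2)t - 5/2
  4·L_1(t) = 2t - 6
Adding term by term: (5/2)t - 17/2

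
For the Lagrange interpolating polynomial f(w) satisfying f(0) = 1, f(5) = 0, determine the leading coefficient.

-1/5

The leading coefficient equals the top divided difference f[0,5].
f[0,5] = (0 - 1) / (5 - 0) = -1/5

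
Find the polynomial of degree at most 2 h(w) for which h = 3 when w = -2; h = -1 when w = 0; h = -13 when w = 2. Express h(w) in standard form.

L_0(w) = w(w - 2) / [8] = (1/8)w^2 - (1/4)w
L_1(w) = (w + 2)(w - 2) / [-4] = -(1/4)w^2 + 1
L_2(w) = (w + 2)w / [8] = (1/8)w^2 + (1/4)w
h(w) = 3·L_0 + (-1)·L_1 + (-13)·L_2
  3·L_0(w) = (3/8)w^2 - (3/4)w
  (-1)·L_1(w) = (1/4)w^2 - 1
  (-13)·L_2(w) = -(13/8)w^2 - (13/4)w
Adding term by term: -w^2 - 4w - 1

h(w) = -w^2 - 4w - 1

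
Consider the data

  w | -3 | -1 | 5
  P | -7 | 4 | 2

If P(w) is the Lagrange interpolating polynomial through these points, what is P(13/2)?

-429/64

L_0(13/2) = (15/2)·(3/2)/[(-2)·(-8)] = 45/64
L_1(13/2) = (19/2)·(3/2)/[(2)·(-6)] = -19/16
L_2(13/2) = (19/2)·(15/2)/[(8)·(6)] = 95/64
Sum: (-7)·(45/64) + 4·(-19/16) + 2·(95/64) = -429/64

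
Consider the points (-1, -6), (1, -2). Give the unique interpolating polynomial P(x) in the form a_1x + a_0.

P(x) = 2x - 4

Build the Lagrange basis polynomials:
L_0(x) = (x - 1) / [-2] = -(1/2)x + 1/2
L_1(x) = (x + 1) / [2] = (1/2)x + 1/2
P(x) = (-6)·L_0 + (-2)·L_1
  (-6)·L_0(x) = 3x - 3
  (-2)·L_1(x) = -x - 1
Adding term by term: 2x - 4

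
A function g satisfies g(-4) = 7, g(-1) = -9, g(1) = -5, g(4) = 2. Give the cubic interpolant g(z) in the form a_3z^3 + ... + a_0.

g(z) = -(7/40)z^3 + (23/30)z^2 + (87/40)z - 233/30

Newton's divided differences:
g[-4,-1] = (-9 - 7) / (-1 - (-4)) = -16/3
g[-1,1] = (-5 - (-9)) / (1 - (-1)) = 2
g[1,4] = (2 - (-5)) / (4 - 1) = 7/3
g[-4,-1,1] = (2 - (-16/3)) / (1 - (-4)) = 22/15
g[-1,1,4] = (7/3 - 2) / (4 - (-1)) = 1/15
g[-4,-1,1,4] = (1/15 - 22/15) / (4 - (-4)) = -7/40
g(z) = 7 + (-16/3)·(z + 4) + (22/15)·(z + 4)(z + 1) + (-7/40)·(z + 4)(z + 1)(z - 1)
Expanding: g(z) = -(7/40)z^3 + (23/30)z^2 + (87/40)z - 233/30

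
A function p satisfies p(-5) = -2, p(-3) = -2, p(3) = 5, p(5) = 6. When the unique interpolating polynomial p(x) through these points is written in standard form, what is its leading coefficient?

-11/480

Build the Lagrange basis polynomials:
L_0(x) = (x + 3)(x - 3)(x - 5) / [-160] = -(1/160)x^3 + (1/32)x^2 + (9/160)x - 9/32
L_1(x) = (x + 5)(x - 3)(x - 5) / [96] = (1/96)x^3 - (1/32)x^2 - (25/96)x + 25/32
L_2(x) = (x + 5)(x + 3)(x - 5) / [-96] = -(1/96)x^3 - (1/32)x^2 + (25/96)x + 25/32
L_3(x) = (x + 5)(x + 3)(x - 3) / [160] = (1/160)x^3 + (1/32)x^2 - (9/160)x - 9/32
p(x) = (-2)·L_0 + (-2)·L_1 + 5·L_2 + 6·L_3
Only the coefficient of x^3 is needed; take it from each L_i and combine:
(-2)·(-1/160) + (-2)·(1/96) + 5·(-1/96) + 6·(1/160) = -11/480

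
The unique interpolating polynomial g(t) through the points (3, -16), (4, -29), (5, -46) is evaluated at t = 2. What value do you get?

Evaluate each Lagrange basis at t = 2:
L_0(2) = (-2)·(-3)/[(-1)·(-2)] = 3
L_1(2) = (-1)·(-3)/[(1)·(-1)] = -3
L_2(2) = (-1)·(-2)/[(2)·(1)] = 1
Sum: (-16)·(3) + (-29)·(-3) + (-46)·(1) = -7

-7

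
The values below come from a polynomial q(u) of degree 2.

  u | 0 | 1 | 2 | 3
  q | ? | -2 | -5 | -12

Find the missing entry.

The 3 known values determine q uniquely (degree ≤ 2).
Evaluate each Lagrange basis at u = 0:
L_0(0) = (-2)·(-3)/[(-1)·(-2)] = 3
L_1(0) = (-1)·(-3)/[(1)·(-1)] = -3
L_2(0) = (-1)·(-2)/[(2)·(1)] = 1
Sum: (-2)·(3) + (-5)·(-3) + (-12)·(1) = -3

-3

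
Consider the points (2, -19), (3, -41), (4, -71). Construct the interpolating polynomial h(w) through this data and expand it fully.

Build the Lagrange basis polynomials:
L_0(w) = (w - 3)(w - 4) / [2] = (1/2)w^2 - (7/2)w + 6
L_1(w) = (w - 2)(w - 4) / [-1] = -w^2 + 6w - 8
L_2(w) = (w - 2)(w - 3) / [2] = (1/2)w^2 - (5/2)w + 3
h(w) = (-19)·L_0 + (-41)·L_1 + (-71)·L_2
  (-19)·L_0(w) = -(19/2)w^2 + (133/2)w - 114
  (-41)·L_1(w) = 41w^2 - 246w + 328
  (-71)·L_2(w) = -(71/2)w^2 + (355/2)w - 213
Adding term by term: -4w^2 - 2w + 1

h(w) = -4w^2 - 2w + 1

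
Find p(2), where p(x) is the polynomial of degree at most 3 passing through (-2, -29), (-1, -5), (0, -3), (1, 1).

Evaluate each Lagrange basis at x = 2:
L_0(2) = (3)·(2)·(1)/[(-1)·(-2)·(-3)] = -1
L_1(2) = (4)·(2)·(1)/[(1)·(-1)·(-2)] = 4
L_2(2) = (4)·(3)·(1)/[(2)·(1)·(-1)] = -6
L_3(2) = (4)·(3)·(2)/[(3)·(2)·(1)] = 4
Sum: (-29)·(-1) + (-5)·(4) + (-3)·(-6) + 1·(4) = 31

31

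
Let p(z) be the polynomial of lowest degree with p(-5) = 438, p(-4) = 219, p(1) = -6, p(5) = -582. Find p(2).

Evaluate each Lagrange basis at z = 2:
L_0(2) = (6)·(1)·(-3)/[(-1)·(-6)·(-10)] = 3/10
L_1(2) = (7)·(1)·(-3)/[(1)·(-5)·(-9)] = -7/15
L_2(2) = (7)·(6)·(-3)/[(6)·(5)·(-4)] = 21/20
L_3(2) = (7)·(6)·(1)/[(10)·(9)·(4)] = 7/60
Sum: 438·(3/10) + 219·(-7/15) + (-6)·(21/20) + (-582)·(7/60) = -45

-45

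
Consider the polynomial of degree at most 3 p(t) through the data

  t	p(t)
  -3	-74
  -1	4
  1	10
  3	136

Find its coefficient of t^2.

Build the Lagrange basis polynomials:
L_0(t) = (t + 1)(t - 1)(t - 3) / [-48] = -(1/48)t^3 + (1/16)t^2 + (1/48)t - 1/16
L_1(t) = (t + 3)(t - 1)(t - 3) / [16] = (1/16)t^3 - (1/16)t^2 - (9/16)t + 9/16
L_2(t) = (t + 3)(t + 1)(t - 3) / [-16] = -(1/16)t^3 - (1/16)t^2 + (9/16)t + 9/16
L_3(t) = (t + 3)(t + 1)(t - 1) / [48] = (1/48)t^3 + (1/16)t^2 - (1/48)t - 1/16
p(t) = (-74)·L_0 + 4·L_1 + 10·L_2 + 136·L_3
Only the coefficient of t^2 is needed; take it from each L_i and combine:
(-74)·(1/16) + 4·(-1/16) + 10·(-1/16) + 136·(1/16) = 3

3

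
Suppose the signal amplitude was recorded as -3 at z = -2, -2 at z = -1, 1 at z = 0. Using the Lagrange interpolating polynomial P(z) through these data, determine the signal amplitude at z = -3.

Evaluate each Lagrange basis at z = -3:
L_0(-3) = (-2)·(-3)/[(-1)·(-2)] = 3
L_1(-3) = (-1)·(-3)/[(1)·(-1)] = -3
L_2(-3) = (-1)·(-2)/[(2)·(1)] = 1
Sum: (-3)·(3) + (-2)·(-3) + 1·(1) = -2

-2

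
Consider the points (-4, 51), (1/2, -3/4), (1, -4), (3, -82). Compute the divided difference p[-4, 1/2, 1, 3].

-2

p[-4,1/2] = (-3/4 - 51) / (1/2 - (-4)) = -23/2
p[1/2,1] = (-4 - (-3/4)) / (1 - 1/2) = -13/2
p[1,3] = (-82 - (-4)) / (3 - 1) = -39
p[-4,1/2,1] = (-13/2 - (-23/2)) / (1 - (-4)) = 1
p[1/2,1,3] = (-39 - (-13/2)) / (3 - 1/2) = -13
p[-4,1/2,1,3] = (-13 - 1) / (3 - (-4)) = -2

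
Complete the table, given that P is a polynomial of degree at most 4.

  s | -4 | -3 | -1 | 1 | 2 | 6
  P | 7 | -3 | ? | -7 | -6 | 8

-213/25

The 5 known values determine P uniquely (degree ≤ 4).
Evaluate each Lagrange basis at s = -1:
L_0(-1) = (2)·(-2)·(-3)·(-7)/[(-1)·(-5)·(-6)·(-10)] = -7/25
L_1(-1) = (3)·(-2)·(-3)·(-7)/[(1)·(-4)·(-5)·(-9)] = 7/10
L_2(-1) = (3)·(2)·(-3)·(-7)/[(5)·(4)·(-1)·(-5)] = 63/50
L_3(-1) = (3)·(2)·(-2)·(-7)/[(6)·(5)·(1)·(-4)] = -7/10
L_4(-1) = (3)·(2)·(-2)·(-3)/[(10)·(9)·(5)·(4)] = 1/50
Sum: 7·(-7/25) + (-3)·(7/10) + (-7)·(63/50) + (-6)·(-7/10) + 8·(1/50) = -213/25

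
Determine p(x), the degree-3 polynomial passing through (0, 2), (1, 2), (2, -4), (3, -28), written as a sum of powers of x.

p(x) = -2x^3 + 3x^2 - x + 2

Newton's divided differences:
p[0,1] = (2 - 2) / (1 - 0) = 0
p[1,2] = (-4 - 2) / (2 - 1) = -6
p[2,3] = (-28 - (-4)) / (3 - 2) = -24
p[0,1,2] = (-6 - 0) / (2 - 0) = -3
p[1,2,3] = (-24 - (-6)) / (3 - 1) = -9
p[0,1,2,3] = (-9 - (-3)) / (3 - 0) = -2
p(x) = 2 + (-3)·x(x - 1) + (-2)·x(x - 1)(x - 2)
Expanding: p(x) = -2x^3 + 3x^2 - x + 2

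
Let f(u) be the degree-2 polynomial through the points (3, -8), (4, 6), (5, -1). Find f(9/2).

41/8

Using Newton's divided-difference form:
f[3,4] = (6 - (-8)) / (4 - 3) = 14
f[4,5] = (-1 - 6) / (5 - 4) = -7
f[3,4,5] = (-7 - 14) / (5 - 3) = -21/2
f(9/2) = -8 + 14·(3/2) + (-21/2)·(3/2)·(1/2) = 41/8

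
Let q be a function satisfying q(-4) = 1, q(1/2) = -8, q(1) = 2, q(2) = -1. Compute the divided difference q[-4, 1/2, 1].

22/5

q[-4,1/2] = (-8 - 1) / (1/2 - (-4)) = -2
q[1/2,1] = (2 - (-8)) / (1 - 1/2) = 20
q[-4,1/2,1] = (20 - (-2)) / (1 - (-4)) = 22/5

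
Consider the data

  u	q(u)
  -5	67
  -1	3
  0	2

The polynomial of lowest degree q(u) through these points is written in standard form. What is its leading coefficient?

The leading coefficient equals the top divided difference q[-5,-1,0].
q[-5,-1] = (3 - 67) / (-1 - (-5)) = -16
q[-1,0] = (2 - 3) / (0 - (-1)) = -1
q[-5,-1,0] = (-1 - (-16)) / (0 - (-5)) = 3

3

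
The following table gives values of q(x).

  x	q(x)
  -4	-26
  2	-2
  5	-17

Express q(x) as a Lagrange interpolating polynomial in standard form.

q(x) = -x^2 + 2x - 2

Build the Lagrange basis polynomials:
L_0(x) = (x - 2)(x - 5) / [54] = (1/54)x^2 - (7/54)x + 5/27
L_1(x) = (x + 4)(x - 5) / [-18] = -(1/18)x^2 + (1/18)x + 10/9
L_2(x) = (x + 4)(x - 2) / [27] = (1/27)x^2 + (2/27)x - 8/27
q(x) = (-26)·L_0 + (-2)·L_1 + (-17)·L_2
  (-26)·L_0(x) = -(13/27)x^2 + (91/27)x - 130/27
  (-2)·L_1(x) = (1/9)x^2 - (1/9)x - 20/9
  (-17)·L_2(x) = -(17/27)x^2 - (34/27)x + 136/27
Adding term by term: -x^2 + 2x - 2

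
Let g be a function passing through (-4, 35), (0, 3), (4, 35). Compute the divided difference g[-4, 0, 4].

g[-4,0] = (3 - 35) / (0 - (-4)) = -8
g[0,4] = (35 - 3) / (4 - 0) = 8
g[-4,0,4] = (8 - (-8)) / (4 - (-4)) = 2

2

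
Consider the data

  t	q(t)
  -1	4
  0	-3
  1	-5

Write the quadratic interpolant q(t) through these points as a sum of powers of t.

Newton's divided differences:
q[-1,0] = (-3 - 4) / (0 - (-1)) = -7
q[0,1] = (-5 - (-3)) / (1 - 0) = -2
q[-1,0,1] = (-2 - (-7)) / (1 - (-1)) = 5/2
q(t) = 4 + (-7)·(t + 1) + (5/2)·(t + 1)t
Expanding: q(t) = (5/2)t^2 - (9/2)t - 3

q(t) = (5/2)t^2 - (9/2)t - 3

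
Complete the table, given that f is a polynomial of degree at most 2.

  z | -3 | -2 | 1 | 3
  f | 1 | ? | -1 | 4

-1

The 3 known values determine f uniquely (degree ≤ 2).
L_0(-2) = (-3)·(-5)/[(-4)·(-6)] = 5/8
L_1(-2) = (1)·(-5)/[(4)·(-2)] = 5/8
L_2(-2) = (1)·(-3)/[(6)·(2)] = -1/4
Sum: 1·(5/8) + (-1)·(5/8) + 4·(-1/4) = -1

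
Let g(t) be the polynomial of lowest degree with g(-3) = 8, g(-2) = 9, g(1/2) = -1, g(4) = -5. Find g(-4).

83/49

Using Newton's divided-difference form:
g[-3,-2] = (9 - 8) / (-2 - (-3)) = 1
g[-2,1/2] = (-1 - 9) / (1/2 - (-2)) = -4
g[1/2,4] = (-5 - (-1)) / (4 - 1/2) = -8/7
g[-3,-2,1/2] = (-4 - 1) / (1/2 - (-3)) = -10/7
g[-2,1/2,4] = (-8/7 - (-4)) / (4 - (-2)) = 10/21
g[-3,-2,1/2,4] = (10/21 - (-10/7)) / (4 - (-3)) = 40/147
g(-4) = 8 + 1·(-1) + (-10/7)·(-1)·(-2) + (40/147)·(-1)·(-2)·(-9/2) = 83/49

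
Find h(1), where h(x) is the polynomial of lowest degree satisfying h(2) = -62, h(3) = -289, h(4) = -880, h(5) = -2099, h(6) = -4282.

-7

Evaluate each Lagrange basis at x = 1:
L_0(1) = (-2)·(-3)·(-4)·(-5)/[(-1)·(-2)·(-3)·(-4)] = 5
L_1(1) = (-1)·(-3)·(-4)·(-5)/[(1)·(-1)·(-2)·(-3)] = -10
L_2(1) = (-1)·(-2)·(-4)·(-5)/[(2)·(1)·(-1)·(-2)] = 10
L_3(1) = (-1)·(-2)·(-3)·(-5)/[(3)·(2)·(1)·(-1)] = -5
L_4(1) = (-1)·(-2)·(-3)·(-4)/[(4)·(3)·(2)·(1)] = 1
Sum: (-62)·(5) + (-289)·(-10) + (-880)·(10) + (-2099)·(-5) + (-4282)·(1) = -7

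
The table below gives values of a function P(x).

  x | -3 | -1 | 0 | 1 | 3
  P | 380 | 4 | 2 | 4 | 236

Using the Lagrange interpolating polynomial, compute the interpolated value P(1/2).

L_0(1/2) = (3/2)·(1/2)·(-1/2)·(-5/2)/[(-2)·(-3)·(-4)·(-6)] = 5/768
L_1(1/2) = (7/2)·(1/2)·(-1/2)·(-5/2)/[(2)·(-1)·(-2)·(-4)] = -35/256
L_2(1/2) = (7/2)·(3/2)·(-1/2)·(-5/2)/[(3)·(1)·(-1)·(-3)] = 35/48
L_3(1/2) = (7/2)·(3/2)·(1/2)·(-5/2)/[(4)·(2)·(1)·(-2)] = 105/256
L_4(1/2) = (7/2)·(3/2)·(1/2)·(-1/2)/[(6)·(4)·(3)·(2)] = -7/768
Sum: 380·(5/768) + 4·(-35/256) + 2·(35/48) + 4·(105/256) + 236·(-7/768) = 23/8

23/8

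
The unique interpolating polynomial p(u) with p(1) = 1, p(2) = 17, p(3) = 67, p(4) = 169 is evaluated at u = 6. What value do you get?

601

L_0(6) = (4)·(3)·(2)/[(-1)·(-2)·(-3)] = -4
L_1(6) = (5)·(3)·(2)/[(1)·(-1)·(-2)] = 15
L_2(6) = (5)·(4)·(2)/[(2)·(1)·(-1)] = -20
L_3(6) = (5)·(4)·(3)/[(3)·(2)·(1)] = 10
Sum: 1·(-4) + 17·(15) + 67·(-20) + 169·(10) = 601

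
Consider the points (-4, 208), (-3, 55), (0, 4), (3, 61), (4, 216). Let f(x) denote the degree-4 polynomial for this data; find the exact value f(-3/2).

13/16

Evaluate each Lagrange basis at x = -3/2:
L_0(-3/2) = (3/2)·(-3/2)·(-9/2)·(-11/2)/[(-1)·(-4)·(-7)·(-8)] = -891/3584
L_1(-3/2) = (5/2)·(-3/2)·(-9/2)·(-11/2)/[(1)·(-3)·(-6)·(-7)] = 165/224
L_2(-3/2) = (5/2)·(3/2)·(-9/2)·(-11/2)/[(4)·(3)·(-3)·(-4)] = 165/256
L_3(-3/2) = (5/2)·(3/2)·(-3/2)·(-11/2)/[(7)·(6)·(3)·(-1)] = -55/224
L_4(-3/2) = (5/2)·(3/2)·(-3/2)·(-9/2)/[(8)·(7)·(4)·(1)] = 405/3584
Sum: 208·(-891/3584) + 55·(165/224) + 4·(165/256) + 61·(-55/224) + 216·(405/3584) = 13/16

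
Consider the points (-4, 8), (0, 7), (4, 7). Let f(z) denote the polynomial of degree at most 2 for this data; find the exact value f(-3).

Evaluate each Lagrange basis at z = -3:
L_0(-3) = (-3)·(-7)/[(-4)·(-8)] = 21/32
L_1(-3) = (1)·(-7)/[(4)·(-4)] = 7/16
L_2(-3) = (1)·(-3)/[(8)·(4)] = -3/32
Sum: 8·(21/32) + 7·(7/16) + 7·(-3/32) = 245/32

245/32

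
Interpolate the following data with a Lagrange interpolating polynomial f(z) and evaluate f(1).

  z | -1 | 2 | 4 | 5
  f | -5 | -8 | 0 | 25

-3

L_0(1) = (-1)·(-3)·(-4)/[(-3)·(-5)·(-6)] = 2/15
L_1(1) = (2)·(-3)·(-4)/[(3)·(-2)·(-3)] = 4/3
L_2(1) = (2)·(-1)·(-4)/[(5)·(2)·(-1)] = -4/5
L_3(1) = (2)·(-1)·(-3)/[(6)·(3)·(1)] = 1/3
Sum: (-5)·(2/15) + (-8)·(4/3) + 0 + 25·(1/3) = -3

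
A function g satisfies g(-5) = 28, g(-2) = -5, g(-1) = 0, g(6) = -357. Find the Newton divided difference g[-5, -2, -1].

g[-5,-2] = (-5 - 28) / (-2 - (-5)) = -11
g[-2,-1] = (0 - (-5)) / (-1 - (-2)) = 5
g[-5,-2,-1] = (5 - (-11)) / (-1 - (-5)) = 4

4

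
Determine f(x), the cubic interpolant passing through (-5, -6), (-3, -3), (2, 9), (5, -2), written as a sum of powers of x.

f(x) = -(149/1680)x^3 - (113/280)x^2 + (4397/1680)x + 341/56

L_0(x) = (x + 3)(x - 2)(x - 5) / [-140] = -(1/140)x^3 + (1/35)x^2 + (11/140)x - 3/14
L_1(x) = (x + 5)(x - 2)(x - 5) / [80] = (1/80)x^3 - (1/40)x^2 - (5/16)x + 5/8
L_2(x) = (x + 5)(x + 3)(x - 5) / [-105] = -(1/105)x^3 - (1/35)x^2 + (5/21)x + 5/7
L_3(x) = (x + 5)(x + 3)(x - 2) / [240] = (1/240)x^3 + (1/40)x^2 - (1/240)x - 1/8
f(x) = (-6)·L_0 + (-3)·L_1 + 9·L_2 + (-2)·L_3
  (-6)·L_0(x) = (3/70)x^3 - (6/35)x^2 - (33/70)x + 9/7
  (-3)·L_1(x) = -(3/80)x^3 + (3/40)x^2 + (15/16)x - 15/8
  9·L_2(x) = -(3/35)x^3 - (9/35)x^2 + (15/7)x + 45/7
  (-2)·L_3(x) = -(1/120)x^3 - (1/20)x^2 + (1/120)x + 1/4
Adding term by term: -(149/1680)x^3 - (113/280)x^2 + (4397/1680)x + 341/56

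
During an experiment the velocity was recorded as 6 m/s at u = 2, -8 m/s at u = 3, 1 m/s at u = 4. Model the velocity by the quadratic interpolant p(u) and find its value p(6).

Evaluate each Lagrange basis at u = 6:
L_0(6) = (3)·(2)/[(-1)·(-2)] = 3
L_1(6) = (4)·(2)/[(1)·(-1)] = -8
L_2(6) = (4)·(3)/[(2)·(1)] = 6
Sum: 6·(3) + (-8)·(-8) + 1·(6) = 88

88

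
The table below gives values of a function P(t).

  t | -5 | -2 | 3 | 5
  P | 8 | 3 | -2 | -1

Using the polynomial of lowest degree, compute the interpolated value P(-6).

667/70

Evaluate each Lagrange basis at t = -6:
L_0(-6) = (-4)·(-9)·(-11)/[(-3)·(-8)·(-10)] = 33/20
L_1(-6) = (-1)·(-9)·(-11)/[(3)·(-5)·(-7)] = -33/35
L_2(-6) = (-1)·(-4)·(-11)/[(8)·(5)·(-2)] = 11/20
L_3(-6) = (-1)·(-4)·(-9)/[(10)·(7)·(2)] = -9/35
Sum: 8·(33/20) + 3·(-33/35) + (-2)·(11/20) + (-1)·(-9/35) = 667/70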